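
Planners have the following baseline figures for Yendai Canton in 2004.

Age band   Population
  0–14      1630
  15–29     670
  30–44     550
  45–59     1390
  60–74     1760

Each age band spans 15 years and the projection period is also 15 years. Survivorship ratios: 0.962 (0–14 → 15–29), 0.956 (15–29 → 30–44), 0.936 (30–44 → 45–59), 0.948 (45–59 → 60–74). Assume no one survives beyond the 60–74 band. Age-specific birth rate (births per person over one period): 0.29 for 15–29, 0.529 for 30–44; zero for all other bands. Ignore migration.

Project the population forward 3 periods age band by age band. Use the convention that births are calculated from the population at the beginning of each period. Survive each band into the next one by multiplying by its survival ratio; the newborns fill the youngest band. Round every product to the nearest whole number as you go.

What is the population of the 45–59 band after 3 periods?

Numbering the groups 1..5 from youngest to oldest:
Period 1:
Births: 670 × 0.29 = 194  |  550 × 0.529 = 291 → 485
Group 2: 1630 × 0.962 = 1568
Group 3: 670 × 0.956 = 641
Group 4: 550 × 0.936 = 515
Group 5: 1390 × 0.948 = 1318
End of period: [485, 1568, 641, 515, 1318]
Period 2:
Births: 1568 × 0.29 = 455  |  641 × 0.529 = 339 → 794
Group 2: 485 × 0.962 = 467
Group 3: 1568 × 0.956 = 1499
Group 4: 641 × 0.936 = 600
Group 5: 515 × 0.948 = 488
End of period: [794, 467, 1499, 600, 488]
Period 3:
Births: 467 × 0.29 = 135  |  1499 × 0.529 = 793 → 928
Group 2: 794 × 0.962 = 764
Group 3: 467 × 0.956 = 446
Group 4: 1499 × 0.936 = 1403
Group 5: 600 × 0.948 = 569
End of period: [928, 764, 446, 1403, 569]

1403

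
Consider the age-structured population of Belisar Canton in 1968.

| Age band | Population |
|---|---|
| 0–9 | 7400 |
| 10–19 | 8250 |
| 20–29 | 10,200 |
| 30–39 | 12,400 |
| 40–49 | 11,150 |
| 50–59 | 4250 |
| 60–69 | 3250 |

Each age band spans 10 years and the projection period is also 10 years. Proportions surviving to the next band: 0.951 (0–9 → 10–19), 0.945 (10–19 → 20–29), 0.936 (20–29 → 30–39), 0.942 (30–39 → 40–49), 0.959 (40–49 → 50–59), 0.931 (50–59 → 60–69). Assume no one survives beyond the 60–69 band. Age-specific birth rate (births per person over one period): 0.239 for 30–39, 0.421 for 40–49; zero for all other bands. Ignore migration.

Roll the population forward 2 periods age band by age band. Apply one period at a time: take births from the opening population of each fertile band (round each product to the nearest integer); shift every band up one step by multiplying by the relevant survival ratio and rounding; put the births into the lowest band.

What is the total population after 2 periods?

Let band 1 be 0–9 through band 7 = 60–69.
Period 1.
Births: 12400 × 0.239 = 2964, 11150 × 0.421 = 4694 — total 7658
Band 2: 7400 × 0.951 = 7037
Band 3: 8250 × 0.945 = 7796
Band 4: 10200 × 0.936 = 9547
Band 5: 12400 × 0.942 = 11681
Band 6: 11150 × 0.959 = 10693
Band 7: 4250 × 0.931 = 3957
Population now: 0–9=7658, 10–19=7037, 20–29=7796, 30–39=9547, 40–49=11681, 50–59=10693, 60–69=3957
Period 2.
Births: 9547 × 0.239 = 2282, 11681 × 0.421 = 4918 — total 7200
Band 2: 7658 × 0.951 = 7283
Band 3: 7037 × 0.945 = 6650
Band 4: 7796 × 0.936 = 7297
Band 5: 9547 × 0.942 = 8993
Band 6: 11681 × 0.959 = 11202
Band 7: 10693 × 0.931 = 9955
Population now: 0–9=7200, 10–19=7283, 20–29=6650, 30–39=7297, 40–49=8993, 50–59=11202, 60–69=9955
Total after period 2: 7200 + 7283 + 6650 + 7297 + 8993 + 11202 + 9955 = 58580

58580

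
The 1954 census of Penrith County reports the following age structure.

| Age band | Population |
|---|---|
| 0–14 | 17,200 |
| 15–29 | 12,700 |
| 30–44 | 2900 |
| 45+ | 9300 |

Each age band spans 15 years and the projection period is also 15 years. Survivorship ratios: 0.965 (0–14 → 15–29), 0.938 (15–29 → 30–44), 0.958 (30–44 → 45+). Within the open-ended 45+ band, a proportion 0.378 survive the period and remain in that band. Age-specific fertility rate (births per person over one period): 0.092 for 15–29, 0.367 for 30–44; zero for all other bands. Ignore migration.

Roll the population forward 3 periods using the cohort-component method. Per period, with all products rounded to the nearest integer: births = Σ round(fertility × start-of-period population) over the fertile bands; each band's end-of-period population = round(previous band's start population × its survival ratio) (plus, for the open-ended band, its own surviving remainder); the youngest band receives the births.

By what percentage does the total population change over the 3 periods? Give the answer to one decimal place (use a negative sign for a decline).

-19.8

Period 1.
Births: 12700 * 0.092 = 1168 ; 2900 * 0.367 = 1064 — total 2232
15–29: 17200 * 0.965 = 16598
30–44: 12700 * 0.938 = 11913
45+: 2900 * 0.958 + 9300 * 0.378 = 2778 + 3515 = 6293
Giving 2232 / 16598 / 11913 / 6293.
Period 2.
Births: 16598 * 0.092 = 1527 ; 11913 * 0.367 = 4372 — total 5899
15–29: 2232 * 0.965 = 2154
30–44: 16598 * 0.938 = 15569
45+: 11913 * 0.958 + 6293 * 0.378 = 11413 + 2379 = 13792
Giving 5899 / 2154 / 15569 / 13792.
Period 3.
Births: 2154 * 0.092 = 198 ; 15569 * 0.367 = 5714 — total 5912
15–29: 5899 * 0.965 = 5693
30–44: 2154 * 0.938 = 2020
45+: 15569 * 0.958 + 13792 * 0.378 = 14915 + 5213 = 20128
Giving 5912 / 5693 / 2020 / 20128.
Total: 42100 → 33753; change = -8347; percentage change = -19.8%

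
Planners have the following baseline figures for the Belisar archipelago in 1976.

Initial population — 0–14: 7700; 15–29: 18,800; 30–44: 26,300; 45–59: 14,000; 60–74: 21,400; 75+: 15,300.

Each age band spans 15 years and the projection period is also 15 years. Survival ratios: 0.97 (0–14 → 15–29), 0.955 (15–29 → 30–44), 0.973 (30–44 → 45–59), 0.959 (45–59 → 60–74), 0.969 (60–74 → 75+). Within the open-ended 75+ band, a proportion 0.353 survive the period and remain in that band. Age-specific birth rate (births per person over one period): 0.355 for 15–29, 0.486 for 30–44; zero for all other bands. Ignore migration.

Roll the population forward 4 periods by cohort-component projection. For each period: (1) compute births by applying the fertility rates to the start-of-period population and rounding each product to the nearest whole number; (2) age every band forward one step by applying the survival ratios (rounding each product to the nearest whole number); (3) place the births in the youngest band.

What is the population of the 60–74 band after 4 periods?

6655

[period 1]
Births: 18800 × 0.355 = 6674  |  26300 × 0.486 = 12782 ⇒ total 19456
15–29: 7700 × 0.97 = 7469
30–44: 18800 × 0.955 = 17954
45–59: 26300 × 0.973 = 25590
60–74: 14000 × 0.959 = 13426
75+: 21400 × 0.969 + 15300 × 0.353 = 20737 + 5401 = 26138
End of period: [19456, 7469, 17954, 25590, 13426, 26138]
[period 2]
Births: 7469 × 0.355 = 2651  |  17954 × 0.486 = 8726 ⇒ total 11377
15–29: 19456 × 0.97 = 18872
30–44: 7469 × 0.955 = 7133
45–59: 17954 × 0.973 = 17469
60–74: 25590 × 0.959 = 24541
75+: 13426 × 0.969 + 26138 × 0.353 = 13010 + 9227 = 22237
End of period: [11377, 18872, 7133, 17469, 24541, 22237]
[period 3]
Births: 18872 × 0.355 = 6700  |  7133 × 0.486 = 3467 ⇒ total 10167
15–29: 11377 × 0.97 = 11036
30–44: 18872 × 0.955 = 18023
45–59: 7133 × 0.973 = 6940
60–74: 17469 × 0.959 = 16753
75+: 24541 × 0.969 + 22237 × 0.353 = 23780 + 7850 = 31630
End of period: [10167, 11036, 18023, 6940, 16753, 31630]
[period 4]
Births: 11036 × 0.355 = 3918  |  18023 × 0.486 = 8759 ⇒ total 12677
15–29: 10167 × 0.97 = 9862
30–44: 11036 × 0.955 = 10539
45–59: 18023 × 0.973 = 17536
60–74: 6940 × 0.959 = 6655
75+: 16753 × 0.969 + 31630 × 0.353 = 16234 + 11165 = 27399
End of period: [12677, 9862, 10539, 17536, 6655, 27399]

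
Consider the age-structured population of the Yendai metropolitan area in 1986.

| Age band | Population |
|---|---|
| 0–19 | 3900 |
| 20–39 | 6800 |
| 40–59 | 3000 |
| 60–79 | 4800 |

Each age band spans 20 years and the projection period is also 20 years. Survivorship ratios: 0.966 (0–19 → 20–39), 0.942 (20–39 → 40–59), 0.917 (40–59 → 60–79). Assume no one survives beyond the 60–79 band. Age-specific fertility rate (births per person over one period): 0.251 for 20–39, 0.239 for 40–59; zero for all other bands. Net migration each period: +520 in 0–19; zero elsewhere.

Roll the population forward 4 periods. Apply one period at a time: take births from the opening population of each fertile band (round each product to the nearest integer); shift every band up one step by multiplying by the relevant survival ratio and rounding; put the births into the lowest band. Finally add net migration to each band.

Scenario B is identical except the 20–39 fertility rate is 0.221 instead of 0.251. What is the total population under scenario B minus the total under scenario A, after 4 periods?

Call the groups 1 to 4, youngest first.
— Period 1 —
Births: 6800 × 0.251 = 1707, 3000 × 0.239 = 717 — total 2424
Group 2: 3900 × 0.966 = 3767
Group 3: 6800 × 0.942 = 6406
Group 4: 3000 × 0.917 = 2751
Net migration: Group 1 + 520 → 2944
End of period: [2944, 3767, 6406, 2751]
— Period 2 —
Births: 3767 × 0.251 = 946, 6406 × 0.239 = 1531 — total 2477
Group 2: 2944 × 0.966 = 2844
Group 3: 3767 × 0.942 = 3549
Group 4: 6406 × 0.917 = 5874
Net migration: Group 1 + 520 → 2997
End of period: [2997, 2844, 3549, 5874]
— Period 3 —
Births: 2844 × 0.251 = 714, 3549 × 0.239 = 848 — total 1562
Group 2: 2997 × 0.966 = 2895
Group 3: 2844 × 0.942 = 2679
Group 4: 3549 × 0.917 = 3254
Net migration: Group 1 + 520 → 2082
End of period: [2082, 2895, 2679, 3254]
— Period 4 —
Births: 2895 × 0.251 = 727, 2679 × 0.239 = 640 — total 1367
Group 2: 2082 × 0.966 = 2011
Group 3: 2895 × 0.942 = 2727
Group 4: 2679 × 0.917 = 2457
Net migration: Group 1 + 520 → 1887
End of period: [1887, 2011, 2727, 2457]
Scenario A total after 4 periods: 9082
Scenario B projection —
— Period 1 —
Births: 6800 × 0.221 = 1503, 3000 × 0.239 = 717 — total 2220
Group 2: 3900 × 0.966 = 3767
Group 3: 6800 × 0.942 = 6406
Group 4: 3000 × 0.917 = 2751
Net migration: Group 1 + 520 → 2740
End of period: [2740, 3767, 6406, 2751]
— Period 2 —
Births: 3767 × 0.221 = 833, 6406 × 0.239 = 1531 — total 2364
Group 2: 2740 × 0.966 = 2647
Group 3: 3767 × 0.942 = 3549
Group 4: 6406 × 0.917 = 5874
Net migration: Group 1 + 520 → 2884
End of period: [2884, 2647, 3549, 5874]
— Period 3 —
Births: 2647 × 0.221 = 585, 3549 × 0.239 = 848 — total 1433
Group 2: 2884 × 0.966 = 2786
Group 3: 2647 × 0.942 = 2493
Group 4: 3549 × 0.917 = 3254
Net migration: Group 1 + 520 → 1953
End of period: [1953, 2786, 2493, 3254]
— Period 4 —
Births: 2786 × 0.221 = 616, 2493 × 0.239 = 596 — total 1212
Group 2: 1953 × 0.966 = 1887
Group 3: 2786 × 0.942 = 2624
Group 4: 2493 × 0.917 = 2286
Net migration: Group 1 + 520 → 1732
End of period: [1732, 1887, 2624, 2286]
Scenario B total after 4 periods: 8529
Difference B − A = 8529 − 9082 = -553

-553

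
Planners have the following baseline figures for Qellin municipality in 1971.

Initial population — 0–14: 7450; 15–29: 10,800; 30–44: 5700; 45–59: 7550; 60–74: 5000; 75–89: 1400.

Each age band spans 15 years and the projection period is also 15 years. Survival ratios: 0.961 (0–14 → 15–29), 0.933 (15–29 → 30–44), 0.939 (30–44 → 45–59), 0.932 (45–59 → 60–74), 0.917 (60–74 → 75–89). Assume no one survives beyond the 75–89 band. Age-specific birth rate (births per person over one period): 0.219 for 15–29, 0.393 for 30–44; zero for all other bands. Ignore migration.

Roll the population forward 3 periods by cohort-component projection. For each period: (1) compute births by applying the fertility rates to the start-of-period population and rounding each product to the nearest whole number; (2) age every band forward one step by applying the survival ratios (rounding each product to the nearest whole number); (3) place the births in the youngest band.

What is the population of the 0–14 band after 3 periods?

3594

— Period 1 —
Births: 10800 * 0.219 = 2365  |  5700 * 0.393 = 2240 → total 4605
15–29: 7450 * 0.961 = 7159
30–44: 10800 * 0.933 = 10076
45–59: 5700 * 0.939 = 5352
60–74: 7550 * 0.932 = 7037
75–89: 5000 * 0.917 = 4585
Population now: 0–14=4605, 15–29=7159, 30–44=10076, 45–59=5352, 60–74=7037, 75–89=4585
— Period 2 —
Births: 7159 * 0.219 = 1568  |  10076 * 0.393 = 3960 → total 5528
15–29: 4605 * 0.961 = 4425
30–44: 7159 * 0.933 = 6679
45–59: 10076 * 0.939 = 9461
60–74: 5352 * 0.932 = 4988
75–89: 7037 * 0.917 = 6453
Population now: 0–14=5528, 15–29=4425, 30–44=6679, 45–59=9461, 60–74=4988, 75–89=6453
— Period 3 —
Births: 4425 * 0.219 = 969  |  6679 * 0.393 = 2625 → total 3594
15–29: 5528 * 0.961 = 5312
30–44: 4425 * 0.933 = 4129
45–59: 6679 * 0.939 = 6272
60–74: 9461 * 0.932 = 8818
75–89: 4988 * 0.917 = 4574
Population now: 0–14=3594, 15–29=5312, 30–44=4129, 45–59=6272, 60–74=8818, 75–89=4574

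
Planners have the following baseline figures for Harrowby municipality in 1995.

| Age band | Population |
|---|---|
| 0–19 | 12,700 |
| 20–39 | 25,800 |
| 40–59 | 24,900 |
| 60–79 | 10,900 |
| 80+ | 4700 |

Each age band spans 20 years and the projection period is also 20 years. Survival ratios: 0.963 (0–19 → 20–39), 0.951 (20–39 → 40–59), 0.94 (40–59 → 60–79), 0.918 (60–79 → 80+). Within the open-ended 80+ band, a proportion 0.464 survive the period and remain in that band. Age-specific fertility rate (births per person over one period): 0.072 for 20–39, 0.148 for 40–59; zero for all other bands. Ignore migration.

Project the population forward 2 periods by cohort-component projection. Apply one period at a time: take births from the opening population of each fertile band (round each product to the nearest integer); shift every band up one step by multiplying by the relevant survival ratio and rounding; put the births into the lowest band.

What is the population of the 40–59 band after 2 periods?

11631

Call the bands 1 to 5, youngest first.
[period 1]
Births: 25800 × 0.072 = 1858  |  24900 × 0.148 = 3685 → 5543
Band 2: 12700 × 0.963 = 12230
Band 3: 25800 × 0.951 = 24536
Band 4: 24900 × 0.94 = 23406
Band 5: 10900 × 0.918 + 4700 × 0.464 = 10006 + 2181 = 12187
Population now: 0–19=5543, 20–39=12230, 40–59=24536, 60–79=23406, 80+=12187
[period 2]
Births: 12230 × 0.072 = 881  |  24536 × 0.148 = 3631 → 4512
Band 2: 5543 × 0.963 = 5338
Band 3: 12230 × 0.951 = 11631
Band 4: 24536 × 0.94 = 23064
Band 5: 23406 × 0.918 + 12187 × 0.464 = 21487 + 5655 = 27142
Population now: 0–19=4512, 20–39=5338, 40–59=11631, 60–79=23064, 80+=27142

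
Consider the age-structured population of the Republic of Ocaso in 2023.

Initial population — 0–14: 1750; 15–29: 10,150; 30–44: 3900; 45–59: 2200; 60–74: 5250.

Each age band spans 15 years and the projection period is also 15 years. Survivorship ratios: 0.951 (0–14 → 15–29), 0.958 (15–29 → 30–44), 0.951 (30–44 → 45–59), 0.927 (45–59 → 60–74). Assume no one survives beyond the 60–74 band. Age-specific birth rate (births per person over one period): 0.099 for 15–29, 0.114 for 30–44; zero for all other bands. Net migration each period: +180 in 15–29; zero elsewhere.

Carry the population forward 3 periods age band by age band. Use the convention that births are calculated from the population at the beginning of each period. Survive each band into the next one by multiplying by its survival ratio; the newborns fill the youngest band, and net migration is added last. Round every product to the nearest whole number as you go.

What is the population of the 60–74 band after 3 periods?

Numbering the groups 1..5 from youngest to oldest:
— Period 1 —
Births: 10150 × 0.099 = 1005, 3900 × 0.114 = 445 → total 1450
Group 2: 1750 × 0.951 = 1664
Group 3: 10150 × 0.958 = 9724
Group 4: 3900 × 0.951 = 3709
Group 5: 2200 × 0.927 = 2039
Net migration: Group 2 + 180 → 1844
Giving 1450 / 1844 / 9724 / 3709 / 2039.
— Period 2 —
Births: 1844 × 0.099 = 183, 9724 × 0.114 = 1109 → total 1292
Group 2: 1450 × 0.951 = 1379
Group 3: 1844 × 0.958 = 1767
Group 4: 9724 × 0.951 = 9248
Group 5: 3709 × 0.927 = 3438
Net migration: Group 2 + 180 → 1559
Giving 1292 / 1559 / 1767 / 9248 / 3438.
— Period 3 —
Births: 1559 × 0.099 = 154, 1767 × 0.114 = 201 → total 355
Group 2: 1292 × 0.951 = 1229
Group 3: 1559 × 0.958 = 1494
Group 4: 1767 × 0.951 = 1680
Group 5: 9248 × 0.927 = 8573
Net migration: Group 2 + 180 → 1409
Giving 355 / 1409 / 1494 / 1680 / 8573.

8573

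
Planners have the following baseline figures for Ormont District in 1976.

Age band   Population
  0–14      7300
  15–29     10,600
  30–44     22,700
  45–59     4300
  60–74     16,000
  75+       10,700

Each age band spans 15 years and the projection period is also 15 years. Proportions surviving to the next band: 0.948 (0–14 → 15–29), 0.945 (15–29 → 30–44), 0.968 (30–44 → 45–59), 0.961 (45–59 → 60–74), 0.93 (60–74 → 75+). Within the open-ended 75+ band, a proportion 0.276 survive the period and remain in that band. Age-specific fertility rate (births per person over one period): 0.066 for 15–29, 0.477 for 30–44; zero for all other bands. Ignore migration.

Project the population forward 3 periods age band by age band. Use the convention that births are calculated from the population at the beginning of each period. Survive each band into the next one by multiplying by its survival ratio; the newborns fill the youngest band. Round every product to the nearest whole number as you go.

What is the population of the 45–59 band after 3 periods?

6330

Period 1.
Births: 10600 × 0.066 = 700  |  22700 × 0.477 = 10828 → 11528
15–29: 7300 × 0.948 = 6920
30–44: 10600 × 0.945 = 10017
45–59: 22700 × 0.968 = 21974
60–74: 4300 × 0.961 = 4132
75+: 16000 × 0.93 + 10700 × 0.276 = 14880 + 2953 = 17833
Giving 11528 / 6920 / 10017 / 21974 / 4132 / 17833.
Period 2.
Births: 6920 × 0.066 = 457  |  10017 × 0.477 = 4778 → 5235
15–29: 11528 × 0.948 = 10929
30–44: 6920 × 0.945 = 6539
45–59: 10017 × 0.968 = 9696
60–74: 21974 × 0.961 = 21117
75+: 4132 × 0.93 + 17833 × 0.276 = 3843 + 4922 = 8765
Giving 5235 / 10929 / 6539 / 9696 / 21117 / 8765.
Period 3.
Births: 10929 × 0.066 = 721  |  6539 × 0.477 = 3119 → 3840
15–29: 5235 × 0.948 = 4963
30–44: 10929 × 0.945 = 10328
45–59: 6539 × 0.968 = 6330
60–74: 9696 × 0.961 = 9318
75+: 21117 × 0.93 + 8765 × 0.276 = 19639 + 2419 = 22058
Giving 3840 / 4963 / 10328 / 6330 / 9318 / 22058.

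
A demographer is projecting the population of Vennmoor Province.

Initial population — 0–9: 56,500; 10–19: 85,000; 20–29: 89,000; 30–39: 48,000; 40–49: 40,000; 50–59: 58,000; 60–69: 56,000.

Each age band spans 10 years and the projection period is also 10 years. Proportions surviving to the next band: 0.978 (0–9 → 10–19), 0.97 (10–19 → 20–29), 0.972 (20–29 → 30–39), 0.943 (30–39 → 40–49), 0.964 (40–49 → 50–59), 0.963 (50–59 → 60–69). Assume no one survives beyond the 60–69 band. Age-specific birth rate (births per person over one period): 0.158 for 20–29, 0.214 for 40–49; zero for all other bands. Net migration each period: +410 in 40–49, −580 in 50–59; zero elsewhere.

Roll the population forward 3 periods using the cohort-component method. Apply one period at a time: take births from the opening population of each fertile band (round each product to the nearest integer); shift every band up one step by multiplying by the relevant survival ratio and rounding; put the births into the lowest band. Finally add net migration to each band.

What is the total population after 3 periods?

Call the bands 1 to 7, youngest first.
[period 1]
Births: 89000 * 0.158 = 14062 ; 40000 * 0.214 = 8560 — total 22622
Band 2: 56500 * 0.978 = 55257
Band 3: 85000 * 0.97 = 82450
Band 4: 89000 * 0.972 = 86508
Band 5: 48000 * 0.943 = 45264
Band 6: 40000 * 0.964 = 38560
Band 7: 58000 * 0.963 = 55854
Net migration: Band 5 + 410 → 45674; Band 6 − 580 → 37980
Giving 22622 / 55257 / 82450 / 86508 / 45674 / 37980 / 55854.
[period 2]
Births: 82450 * 0.158 = 13027 ; 45674 * 0.214 = 9774 — total 22801
Band 2: 22622 * 0.978 = 22124
Band 3: 55257 * 0.97 = 53599
Band 4: 82450 * 0.972 = 80141
Band 5: 86508 * 0.943 = 81577
Band 6: 45674 * 0.964 = 44030
Band 7: 37980 * 0.963 = 36575
Net migration: Band 5 + 410 → 81987; Band 6 − 580 → 43450
Giving 22801 / 22124 / 53599 / 80141 / 81987 / 43450 / 36575.
[period 3]
Births: 53599 * 0.158 = 8469 ; 81987 * 0.214 = 17545 — total 26014
Band 2: 22801 * 0.978 = 22299
Band 3: 22124 * 0.97 = 21460
Band 4: 53599 * 0.972 = 52098
Band 5: 80141 * 0.943 = 75573
Band 6: 81987 * 0.964 = 79035
Band 7: 43450 * 0.963 = 41842
Net migration: Band 5 + 410 → 75983; Band 6 − 580 → 78455
Giving 26014 / 22299 / 21460 / 52098 / 75983 / 78455 / 41842.
Total after period 3: 26014 + 22299 + 21460 + 52098 + 75983 + 78455 + 41842 = 318151

318151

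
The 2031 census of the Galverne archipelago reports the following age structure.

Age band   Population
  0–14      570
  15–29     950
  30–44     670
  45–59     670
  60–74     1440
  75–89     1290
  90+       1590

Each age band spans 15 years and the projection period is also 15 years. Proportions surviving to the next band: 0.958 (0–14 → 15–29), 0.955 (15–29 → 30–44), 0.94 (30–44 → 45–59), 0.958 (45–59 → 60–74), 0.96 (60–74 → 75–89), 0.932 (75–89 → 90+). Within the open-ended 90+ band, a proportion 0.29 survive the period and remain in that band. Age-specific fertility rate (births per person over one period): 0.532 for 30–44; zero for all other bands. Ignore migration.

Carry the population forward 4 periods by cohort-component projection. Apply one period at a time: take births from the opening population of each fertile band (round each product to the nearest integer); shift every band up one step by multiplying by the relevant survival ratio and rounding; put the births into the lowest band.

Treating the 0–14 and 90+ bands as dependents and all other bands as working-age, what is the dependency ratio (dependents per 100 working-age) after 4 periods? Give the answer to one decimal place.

45.4

[period 1]
Births: 670 * 0.532 = 356
15–29: 570 * 0.958 = 546
30–44: 950 * 0.955 = 907
45–59: 670 * 0.94 = 630
60–74: 670 * 0.958 = 642
75–89: 1440 * 0.96 = 1382
90+: 1290 * 0.932 + 1590 * 0.29 = 1202 + 461 = 1663
Giving 356 / 546 / 907 / 630 / 642 / 1382 / 1663.
[period 2]
Births: 907 * 0.532 = 483
15–29: 356 * 0.958 = 341
30–44: 546 * 0.955 = 521
45–59: 907 * 0.94 = 853
60–74: 630 * 0.958 = 604
75–89: 642 * 0.96 = 616
90+: 1382 * 0.932 + 1663 * 0.29 = 1288 + 482 = 1770
Giving 483 / 341 / 521 / 853 / 604 / 616 / 1770.
[period 3]
Births: 521 * 0.532 = 277
15–29: 483 * 0.958 = 463
30–44: 341 * 0.955 = 326
45–59: 521 * 0.94 = 490
60–74: 853 * 0.958 = 817
75–89: 604 * 0.96 = 580
90+: 616 * 0.932 + 1770 * 0.29 = 574 + 513 = 1087
Giving 277 / 463 / 326 / 490 / 817 / 580 / 1087.
[period 4]
Births: 326 * 0.532 = 173
15–29: 277 * 0.958 = 265
30–44: 463 * 0.955 = 442
45–59: 326 * 0.94 = 306
60–74: 490 * 0.958 = 469
75–89: 817 * 0.96 = 784
90+: 580 * 0.932 + 1087 * 0.29 = 541 + 315 = 856
Giving 173 / 265 / 442 / 306 / 469 / 784 / 856.
Dependents (band 0–14 + band 90+) = 173 + 856 = 1029; working-age = 2266; ratio = 1029/2266 × 100 = 45.4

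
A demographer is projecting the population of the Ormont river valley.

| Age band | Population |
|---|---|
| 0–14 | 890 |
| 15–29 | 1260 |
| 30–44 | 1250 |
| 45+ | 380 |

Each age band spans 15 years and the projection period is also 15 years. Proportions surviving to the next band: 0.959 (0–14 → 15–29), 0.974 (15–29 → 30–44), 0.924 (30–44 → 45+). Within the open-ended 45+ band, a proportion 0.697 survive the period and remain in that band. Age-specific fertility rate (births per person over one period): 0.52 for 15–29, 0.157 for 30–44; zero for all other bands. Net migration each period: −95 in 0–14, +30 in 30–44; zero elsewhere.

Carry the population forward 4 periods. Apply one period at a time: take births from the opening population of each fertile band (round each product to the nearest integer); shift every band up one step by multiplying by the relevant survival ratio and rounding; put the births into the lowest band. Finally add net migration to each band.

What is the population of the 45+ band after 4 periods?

2280

Period 1.
Births: 1260 * 0.52 = 655 ; 1250 * 0.157 = 196 → 851
15–29: 890 * 0.959 = 854
30–44: 1260 * 0.974 = 1227
45+: 1250 * 0.924 + 380 * 0.697 = 1155 + 265 = 1420
Net migration: 0–14 − 95 → 756; 30–44 + 30 → 1257
Giving 756 / 854 / 1257 / 1420.
Period 2.
Births: 854 * 0.52 = 444 ; 1257 * 0.157 = 197 → 641
15–29: 756 * 0.959 = 725
30–44: 854 * 0.974 = 832
45+: 1257 * 0.924 + 1420 * 0.697 = 1161 + 990 = 2151
Net migration: 0–14 − 95 → 546; 30–44 + 30 → 862
Giving 546 / 725 / 862 / 2151.
Period 3.
Births: 725 * 0.52 = 377 ; 862 * 0.157 = 135 → 512
15–29: 546 * 0.959 = 524
30–44: 725 * 0.974 = 706
45+: 862 * 0.924 + 2151 * 0.697 = 796 + 1499 = 2295
Net migration: 0–14 − 95 → 417; 30–44 + 30 → 736
Giving 417 / 524 / 736 / 2295.
Period 4.
Births: 524 * 0.52 = 272 ; 736 * 0.157 = 116 → 388
15–29: 417 * 0.959 = 400
30–44: 524 * 0.974 = 510
45+: 736 * 0.924 + 2295 * 0.697 = 680 + 1600 = 2280
Net migration: 0–14 − 95 → 293; 30–44 + 30 → 540
Giving 293 / 400 / 540 / 2280.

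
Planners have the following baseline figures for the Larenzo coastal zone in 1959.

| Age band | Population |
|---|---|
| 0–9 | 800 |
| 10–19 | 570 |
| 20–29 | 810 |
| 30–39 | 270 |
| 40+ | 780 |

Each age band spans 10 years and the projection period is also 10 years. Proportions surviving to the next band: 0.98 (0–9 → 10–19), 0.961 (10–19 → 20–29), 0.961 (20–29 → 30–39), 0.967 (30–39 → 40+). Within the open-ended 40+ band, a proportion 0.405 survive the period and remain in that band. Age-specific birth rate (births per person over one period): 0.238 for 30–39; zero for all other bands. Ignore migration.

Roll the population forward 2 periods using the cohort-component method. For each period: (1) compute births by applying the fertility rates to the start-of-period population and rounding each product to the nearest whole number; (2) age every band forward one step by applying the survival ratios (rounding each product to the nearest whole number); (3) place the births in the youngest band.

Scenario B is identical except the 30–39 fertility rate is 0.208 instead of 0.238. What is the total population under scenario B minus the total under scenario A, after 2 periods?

-31

Period 1.
Births: 270 × 0.238 = 64
10–19: 800 × 0.98 = 784
20–29: 570 × 0.961 = 548
30–39: 810 × 0.961 = 778
40+: 270 × 0.967 + 780 × 0.405 = 261 + 316 = 577
Population now: 0–9=64, 10–19=784, 20–29=548, 30–39=778, 40+=577
Period 2.
Births: 778 × 0.238 = 185
10–19: 64 × 0.98 = 63
20–29: 784 × 0.961 = 753
30–39: 548 × 0.961 = 527
40+: 778 × 0.967 + 577 × 0.405 = 752 + 234 = 986
Population now: 0–9=185, 10–19=63, 20–29=753, 30–39=527, 40+=986
Scenario A total after 2 periods: 2514
Scenario B projection —
Period 1.
Births: 270 × 0.208 = 56
10–19: 800 × 0.98 = 784
20–29: 570 × 0.961 = 548
30–39: 810 × 0.961 = 778
40+: 270 × 0.967 + 780 × 0.405 = 261 + 316 = 577
Population now: 0–9=56, 10–19=784, 20–29=548, 30–39=778, 40+=577
Period 2.
Births: 778 × 0.208 = 162
10–19: 56 × 0.98 = 55
20–29: 784 × 0.961 = 753
30–39: 548 × 0.961 = 527
40+: 778 × 0.967 + 577 × 0.405 = 752 + 234 = 986
Population now: 0–9=162, 10–19=55, 20–29=753, 30–39=527, 40+=986
Scenario B total after 2 periods: 2483
Difference B − A = 2483 − 2514 = -31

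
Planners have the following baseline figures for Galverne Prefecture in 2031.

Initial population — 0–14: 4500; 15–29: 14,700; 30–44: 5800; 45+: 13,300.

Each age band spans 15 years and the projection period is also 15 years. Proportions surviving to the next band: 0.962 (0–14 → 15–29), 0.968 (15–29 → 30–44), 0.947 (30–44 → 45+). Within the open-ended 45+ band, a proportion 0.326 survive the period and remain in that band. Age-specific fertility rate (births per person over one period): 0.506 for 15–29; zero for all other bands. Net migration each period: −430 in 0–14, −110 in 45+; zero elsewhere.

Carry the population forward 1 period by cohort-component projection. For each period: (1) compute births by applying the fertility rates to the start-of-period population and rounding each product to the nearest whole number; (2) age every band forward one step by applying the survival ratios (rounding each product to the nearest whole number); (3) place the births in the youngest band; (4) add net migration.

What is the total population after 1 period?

35286

Numbering the bands 1..4 from youngest to oldest:
Period 1.
Births: 14700 × 0.506 = 7438
Band 2: 4500 × 0.962 = 4329
Band 3: 14700 × 0.968 = 14230
Band 4: 5800 × 0.947 + 13300 × 0.326 = 5493 + 4336 = 9829
Net migration: Band 1 − 430 → 7008; Band 4 − 110 → 9719
Giving 7008 / 4329 / 14230 / 9719.
Total after period 1: 7008 + 4329 + 14230 + 9719 = 35286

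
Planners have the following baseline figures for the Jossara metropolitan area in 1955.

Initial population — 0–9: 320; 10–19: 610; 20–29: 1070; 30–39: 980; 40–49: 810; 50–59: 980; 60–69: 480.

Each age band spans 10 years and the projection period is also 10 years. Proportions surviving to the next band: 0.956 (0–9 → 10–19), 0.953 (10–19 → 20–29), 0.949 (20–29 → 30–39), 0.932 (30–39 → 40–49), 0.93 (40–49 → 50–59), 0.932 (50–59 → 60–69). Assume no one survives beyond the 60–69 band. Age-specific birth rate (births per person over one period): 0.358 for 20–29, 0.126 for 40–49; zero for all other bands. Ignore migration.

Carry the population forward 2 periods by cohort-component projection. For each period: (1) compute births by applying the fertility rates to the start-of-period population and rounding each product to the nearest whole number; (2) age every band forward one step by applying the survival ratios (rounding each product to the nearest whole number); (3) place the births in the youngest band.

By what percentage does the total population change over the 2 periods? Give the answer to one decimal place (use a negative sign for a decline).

-21.4

Period 1:
Births: 1070 × 0.358 = 383 ; 810 × 0.126 = 102 → 485
10–19: 320 × 0.956 = 306
20–29: 610 × 0.953 = 581
30–39: 1070 × 0.949 = 1015
40–49: 980 × 0.932 = 913
50–59: 810 × 0.93 = 753
60–69: 980 × 0.932 = 913
Population now: 0–9=485, 10–19=306, 20–29=581, 30–39=1015, 40–49=913, 50–59=753, 60–69=913
Period 2:
Births: 581 × 0.358 = 208 ; 913 × 0.126 = 115 → 323
10–19: 485 × 0.956 = 464
20–29: 306 × 0.953 = 292
30–39: 581 × 0.949 = 551
40–49: 1015 × 0.932 = 946
50–59: 913 × 0.93 = 849
60–69: 753 × 0.932 = 702
Population now: 0–9=323, 10–19=464, 20–29=292, 30–39=551, 40–49=946, 50–59=849, 60–69=702
Total: 5250 → 4127; change = -1123; percentage change = -21.4%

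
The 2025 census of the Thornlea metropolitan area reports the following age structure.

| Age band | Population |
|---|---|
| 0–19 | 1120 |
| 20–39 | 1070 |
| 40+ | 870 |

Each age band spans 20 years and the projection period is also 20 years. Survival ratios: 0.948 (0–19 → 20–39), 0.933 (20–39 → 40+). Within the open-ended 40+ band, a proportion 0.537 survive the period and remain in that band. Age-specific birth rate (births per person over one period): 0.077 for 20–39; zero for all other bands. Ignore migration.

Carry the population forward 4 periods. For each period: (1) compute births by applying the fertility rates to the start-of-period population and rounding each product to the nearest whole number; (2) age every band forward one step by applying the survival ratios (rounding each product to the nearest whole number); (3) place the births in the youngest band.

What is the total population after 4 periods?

637

Numbering the bands 1..3 from youngest to oldest:
[period 1]
Births: 1070 × 0.077 = 82
Band 2: 1120 × 0.948 = 1062
Band 3: 1070 × 0.933 + 870 × 0.537 = 998 + 467 = 1465
End of period: [82, 1062, 1465]
[period 2]
Births: 1062 × 0.077 = 82
Band 2: 82 × 0.948 = 78
Band 3: 1062 × 0.933 + 1465 × 0.537 = 991 + 787 = 1778
End of period: [82, 78, 1778]
[period 3]
Births: 78 × 0.077 = 6
Band 2: 82 × 0.948 = 78
Band 3: 78 × 0.933 + 1778 × 0.537 = 73 + 955 = 1028
End of period: [6, 78, 1028]
[period 4]
Births: 78 × 0.077 = 6
Band 2: 6 × 0.948 = 6
Band 3: 78 × 0.933 + 1028 × 0.537 = 73 + 552 = 625
End of period: [6, 6, 625]
Total after period 4: 6 + 6 + 625 = 637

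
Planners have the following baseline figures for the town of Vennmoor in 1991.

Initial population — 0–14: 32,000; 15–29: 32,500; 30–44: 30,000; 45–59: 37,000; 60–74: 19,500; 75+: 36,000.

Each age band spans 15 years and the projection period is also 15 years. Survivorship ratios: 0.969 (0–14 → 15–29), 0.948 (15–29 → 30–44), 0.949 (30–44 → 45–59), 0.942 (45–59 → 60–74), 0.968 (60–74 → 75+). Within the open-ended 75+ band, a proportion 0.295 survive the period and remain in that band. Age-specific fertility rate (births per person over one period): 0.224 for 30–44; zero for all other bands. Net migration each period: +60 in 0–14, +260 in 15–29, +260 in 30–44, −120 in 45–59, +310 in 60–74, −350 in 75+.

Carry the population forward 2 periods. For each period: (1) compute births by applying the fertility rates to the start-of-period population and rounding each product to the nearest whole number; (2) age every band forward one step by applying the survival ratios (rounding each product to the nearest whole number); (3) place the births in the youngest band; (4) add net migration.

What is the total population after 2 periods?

142420

Call the groups 1 to 6, youngest first.
Period 1:
Births: 30000 * 0.224 = 6720
Group 2: 32000 * 0.969 = 31008
Group 3: 32500 * 0.948 = 30810
Group 4: 30000 * 0.949 = 28470
Group 5: 37000 * 0.942 = 34854
Group 6: 19500 * 0.968 + 36000 * 0.295 = 18876 + 10620 = 29496
Net migration: Group 1 + 60 → 6780; Group 2 + 260 → 31268; Group 3 + 260 → 31070; Group 4 − 120 → 28350; Group 5 + 310 → 35164; Group 6 − 350 → 29146
→ [6780, 31268, 31070, 28350, 35164, 29146]
Period 2:
Births: 31070 * 0.224 = 6960
Group 2: 6780 * 0.969 = 6570
Group 3: 31268 * 0.948 = 29642
Group 4: 31070 * 0.949 = 29485
Group 5: 28350 * 0.942 = 26706
Group 6: 35164 * 0.968 + 29146 * 0.295 = 34039 + 8598 = 42637
Net migration: Group 1 + 60 → 7020; Group 2 + 260 → 6830; Group 3 + 260 → 29902; Group 4 − 120 → 29365; Group 5 + 310 → 27016; Group 6 − 350 → 42287
→ [7020, 6830, 29902, 29365, 27016, 42287]
Total after period 2: 7020 + 6830 + 29902 + 29365 + 27016 + 42287 = 142420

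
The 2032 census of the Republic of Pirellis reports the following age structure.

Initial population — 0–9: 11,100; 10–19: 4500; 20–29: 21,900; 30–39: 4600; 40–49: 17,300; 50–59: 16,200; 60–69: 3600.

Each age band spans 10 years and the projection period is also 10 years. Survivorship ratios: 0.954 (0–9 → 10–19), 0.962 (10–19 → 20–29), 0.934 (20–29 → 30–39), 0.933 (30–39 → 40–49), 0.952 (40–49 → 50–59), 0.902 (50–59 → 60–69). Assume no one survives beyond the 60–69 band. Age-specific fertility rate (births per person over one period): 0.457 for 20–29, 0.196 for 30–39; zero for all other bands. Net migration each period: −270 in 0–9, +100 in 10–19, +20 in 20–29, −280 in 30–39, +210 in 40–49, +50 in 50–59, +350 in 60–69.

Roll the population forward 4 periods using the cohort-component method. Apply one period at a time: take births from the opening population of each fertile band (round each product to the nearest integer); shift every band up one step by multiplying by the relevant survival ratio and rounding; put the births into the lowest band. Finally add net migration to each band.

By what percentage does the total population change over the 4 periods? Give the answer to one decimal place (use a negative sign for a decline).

Call the groups 1 to 7, youngest first.
Period 1.
Births: 21900 * 0.457 = 10008 ; 4600 * 0.196 = 902 → 10910
Group 2: 11100 * 0.954 = 10589
Group 3: 4500 * 0.962 = 4329
Group 4: 21900 * 0.934 = 20455
Group 5: 4600 * 0.933 = 4292
Group 6: 17300 * 0.952 = 16470
Group 7: 16200 * 0.902 = 14612
Net migration: Group 1 − 270 → 10640; Group 2 + 100 → 10689; Group 3 + 20 → 4349; Group 4 − 280 → 20175; Group 5 + 210 → 4502; Group 6 + 50 → 16520; Group 7 + 350 → 14962
Giving 10640 / 10689 / 4349 / 20175 / 4502 / 16520 / 14962.
Period 2.
Births: 4349 * 0.457 = 1987 ; 20175 * 0.196 = 3954 → 5941
Group 2: 10640 * 0.954 = 10151
Group 3: 10689 * 0.962 = 10283
Group 4: 4349 * 0.934 = 4062
Group 5: 20175 * 0.933 = 18823
Group 6: 4502 * 0.952 = 4286
Group 7: 16520 * 0.902 = 14901
Net migration: Group 1 − 270 → 5671; Group 2 + 100 → 10251; Group 3 + 20 → 10303; Group 4 − 280 → 3782; Group 5 + 210 → 19033; Group 6 + 50 → 4336; Group 7 + 350 → 15251
Giving 5671 / 10251 / 10303 / 3782 / 19033 / 4336 / 15251.
Period 3.
Births: 10303 * 0.457 = 4708 ; 3782 * 0.196 = 741 → 5449
Group 2: 5671 * 0.954 = 5410
Group 3: 10251 * 0.962 = 9861
Group 4: 10303 * 0.934 = 9623
Group 5: 3782 * 0.933 = 3529
Group 6: 19033 * 0.952 = 18119
Group 7: 4336 * 0.902 = 3911
Net migration: Group 1 − 270 → 5179; Group 2 + 100 → 5510; Group 3 + 20 → 9881; Group 4 − 280 → 9343; Group 5 + 210 → 3739; Group 6 + 50 → 18169; Group 7 + 350 → 4261
Giving 5179 / 5510 / 9881 / 9343 / 3739 / 18169 / 4261.
Period 4.
Births: 9881 * 0.457 = 4516 ; 9343 * 0.196 = 1831 → 6347
Group 2: 5179 * 0.954 = 4941
Group 3: 5510 * 0.962 = 5301
Group 4: 9881 * 0.934 = 9229
Group 5: 9343 * 0.933 = 8717
Group 6: 3739 * 0.952 = 3560
Group 7: 18169 * 0.902 = 16388
Net migration: Group 1 − 270 → 6077; Group 2 + 100 → 5041; Group 3 + 20 → 5321; Group 4 − 280 → 8949; Group 5 + 210 → 8927; Group 6 + 50 → 3610; Group 7 + 350 → 16738
Giving 6077 / 5041 / 5321 / 8949 / 8927 / 3610 / 16738.
Total: 79200 → 54663; change = -24537; percentage change = -31.0%

-31.0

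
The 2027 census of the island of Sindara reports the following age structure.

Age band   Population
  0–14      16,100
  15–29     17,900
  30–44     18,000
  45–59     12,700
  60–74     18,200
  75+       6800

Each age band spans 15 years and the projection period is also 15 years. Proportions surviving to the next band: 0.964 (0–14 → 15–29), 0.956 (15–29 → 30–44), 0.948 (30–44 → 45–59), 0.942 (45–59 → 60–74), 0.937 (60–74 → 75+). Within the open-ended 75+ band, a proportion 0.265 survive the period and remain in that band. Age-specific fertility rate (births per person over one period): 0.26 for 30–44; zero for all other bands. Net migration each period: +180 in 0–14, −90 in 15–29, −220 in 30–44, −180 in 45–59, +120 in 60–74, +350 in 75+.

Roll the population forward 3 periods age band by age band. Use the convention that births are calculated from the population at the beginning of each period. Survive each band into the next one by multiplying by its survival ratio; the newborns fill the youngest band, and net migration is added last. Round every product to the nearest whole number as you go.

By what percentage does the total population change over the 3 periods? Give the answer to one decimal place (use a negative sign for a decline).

After projecting period 1:
Births: 18000 × 0.26 = 4680
15–29: 16100 × 0.964 = 15520
30–44: 17900 × 0.956 = 17112
45–59: 18000 × 0.948 = 17064
60–74: 12700 × 0.942 = 11963
75+: 18200 × 0.937 + 6800 × 0.265 = 17053 + 1802 = 18855
Net migration: 0–14 + 180 → 4860; 15–29 − 90 → 15430; 30–44 − 220 → 16892; 45–59 − 180 → 16884; 60–74 + 120 → 12083; 75+ + 350 → 19205
End of period: [4860, 15430, 16892, 16884, 12083, 19205]
After projecting period 2:
Births: 16892 × 0.26 = 4392
15–29: 4860 × 0.964 = 4685
30–44: 15430 × 0.956 = 14751
45–59: 16892 × 0.948 = 16014
60–74: 16884 × 0.942 = 15905
75+: 12083 × 0.937 + 19205 × 0.265 = 11322 + 5089 = 16411
Net migration: 0–14 + 180 → 4572; 15–29 − 90 → 4595; 30–44 − 220 → 14531; 45–59 − 180 → 15834; 60–74 + 120 → 16025; 75+ + 350 → 16761
End of period: [4572, 4595, 14531, 15834, 16025, 16761]
After projecting period 3:
Births: 14531 × 0.26 = 3778
15–29: 4572 × 0.964 = 4407
30–44: 4595 × 0.956 = 4393
45–59: 14531 × 0.948 = 13775
60–74: 15834 × 0.942 = 14916
75+: 16025 × 0.937 + 16761 × 0.265 = 15015 + 4442 = 19457
Net migration: 0–14 + 180 → 3958; 15–29 − 90 → 4317; 30–44 − 220 → 4173; 45–59 − 180 → 13595; 60–74 + 120 → 15036; 75+ + 350 → 19807
End of period: [3958, 4317, 4173, 13595, 15036, 19807]
Total: 89700 → 60886; change = -28814; percentage change = -32.1%

-32.1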